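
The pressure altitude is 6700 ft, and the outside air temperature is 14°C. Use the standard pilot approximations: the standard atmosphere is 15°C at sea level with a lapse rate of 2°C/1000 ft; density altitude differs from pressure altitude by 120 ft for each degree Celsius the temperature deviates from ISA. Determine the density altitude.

8188 ft

ISA temperature at 6700 ft = 15 − 2 × (6700/1000) = 1.6°C.
ISA deviation = 14 − 1.6 = +12.4°C.
Density altitude = 6700 + 120 × (12.4) = 6700 + (+1488) = 8188 ft.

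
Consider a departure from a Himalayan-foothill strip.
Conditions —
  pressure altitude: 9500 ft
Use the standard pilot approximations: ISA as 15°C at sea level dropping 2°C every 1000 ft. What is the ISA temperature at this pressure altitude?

-4°C

ISA temperature = 15 − 2 × (9500/1000) = 15 − 19 = -4°C.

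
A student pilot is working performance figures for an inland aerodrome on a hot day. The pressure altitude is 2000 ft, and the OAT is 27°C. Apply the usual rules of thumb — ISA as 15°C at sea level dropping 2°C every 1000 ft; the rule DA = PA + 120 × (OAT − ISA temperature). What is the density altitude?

ISA temperature at 2000 ft = 15 − 2 × (2000/1000) = 11°C.
ISA deviation = 27 − 11 = +16°C.
Density altitude = 2000 + 120 × (16) = 2000 + (+1920) = 3920 ft.

3920 ft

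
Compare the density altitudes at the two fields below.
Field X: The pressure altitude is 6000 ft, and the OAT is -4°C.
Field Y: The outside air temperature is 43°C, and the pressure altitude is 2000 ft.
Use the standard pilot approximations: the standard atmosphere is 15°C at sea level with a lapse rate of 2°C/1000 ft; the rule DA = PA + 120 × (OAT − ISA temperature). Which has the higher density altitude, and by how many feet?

Field Y by 680 ft

Field X: ISA temp = 3°C, deviation -7°C, DA = 6000 + 120 × (-7) = 5160 ft.
Field Y: ISA temp = 11°C, deviation +32°C, DA = 2000 + 120 × 32 = 5840 ft.
Field Y is higher by 5840 − 5160 = 680 ft.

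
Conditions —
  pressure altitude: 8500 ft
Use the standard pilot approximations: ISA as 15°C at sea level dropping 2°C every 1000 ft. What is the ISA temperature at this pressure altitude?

ISA temperature = 15 − 2 × (8500/1000) = 15 − 17 = -2°C.

-2°C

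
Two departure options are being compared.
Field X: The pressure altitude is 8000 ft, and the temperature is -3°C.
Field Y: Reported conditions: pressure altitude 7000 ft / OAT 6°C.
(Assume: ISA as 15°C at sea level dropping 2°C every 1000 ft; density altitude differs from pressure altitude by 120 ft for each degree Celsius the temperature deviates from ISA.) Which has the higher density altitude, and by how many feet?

Field X by 160 ft

Field X: ISA temp = -1°C, deviation -2°C, DA = 8000 + 120 × (-2) = 7760 ft.
Field Y: ISA temp = 1°C, deviation +5°C, DA = 7000 + 120 × 5 = 7600 ft.
Field X is higher by 7760 − 7600 = 160 ft.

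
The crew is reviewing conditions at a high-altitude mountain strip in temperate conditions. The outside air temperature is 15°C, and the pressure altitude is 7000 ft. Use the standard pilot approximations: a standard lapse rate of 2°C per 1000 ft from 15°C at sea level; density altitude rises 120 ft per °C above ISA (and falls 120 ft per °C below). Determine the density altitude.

8680 ft

ISA temperature at 7000 ft = 15 − 2 × (7000/1000) = 1°C.
ISA deviation = 15 − 1 = +14°C.
Density altitude = 7000 + 120 × (14) = 7000 + (+1680) = 8680 ft.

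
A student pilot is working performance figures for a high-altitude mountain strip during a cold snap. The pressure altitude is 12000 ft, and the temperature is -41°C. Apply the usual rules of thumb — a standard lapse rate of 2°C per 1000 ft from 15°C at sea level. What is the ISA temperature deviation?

ISA temperature at 12000 ft = 15 − 2 × (12000/1000) = -9°C.
Deviation = OAT − ISA = -41 − (-9) = -32°C.

ISA-32°C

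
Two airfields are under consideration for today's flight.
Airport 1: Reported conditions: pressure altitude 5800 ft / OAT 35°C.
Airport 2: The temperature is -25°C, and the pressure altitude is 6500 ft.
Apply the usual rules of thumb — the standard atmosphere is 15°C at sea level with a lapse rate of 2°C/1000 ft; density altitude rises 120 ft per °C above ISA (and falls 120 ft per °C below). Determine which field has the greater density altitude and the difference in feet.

Airport 1: ISA temp = 3.4°C, deviation +31.6°C, DA = 5800 + 120 × 31.6 = 9592 ft.
Airport 2: ISA temp = 2°C, deviation -27°C, DA = 6500 + 120 × (-27) = 3260 ft.
Airport 1 is higher by 9592 − 3260 = 6332 ft.

Airport 1 by 6332 ft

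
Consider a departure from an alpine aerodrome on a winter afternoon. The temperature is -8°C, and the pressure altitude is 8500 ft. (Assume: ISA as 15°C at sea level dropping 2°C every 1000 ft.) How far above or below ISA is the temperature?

ISA-6°C

ISA temperature at 8500 ft = 15 − 2 × (8500/1000) = -2°C.
Deviation = OAT − ISA = -8 − (-2) = -6°C.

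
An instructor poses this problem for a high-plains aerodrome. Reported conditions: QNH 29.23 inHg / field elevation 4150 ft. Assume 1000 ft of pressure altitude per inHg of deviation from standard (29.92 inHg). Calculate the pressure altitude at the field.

Pressure correction = (29.92 − 29.23) × 1000 = +690 ft.
Pressure altitude = 4150 + (+690) = 4840 ft.

4840 ft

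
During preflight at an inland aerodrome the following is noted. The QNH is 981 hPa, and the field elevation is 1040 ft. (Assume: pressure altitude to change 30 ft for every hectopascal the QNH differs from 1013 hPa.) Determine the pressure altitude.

2000 ft

Pressure correction = (1013 − 981) × 30 = +960 ft.
Pressure altitude = 1040 + (+960) = 2000 ft.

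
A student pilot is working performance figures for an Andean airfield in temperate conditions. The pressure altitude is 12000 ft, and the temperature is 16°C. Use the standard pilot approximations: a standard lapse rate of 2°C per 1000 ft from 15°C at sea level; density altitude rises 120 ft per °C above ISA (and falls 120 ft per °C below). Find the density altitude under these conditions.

15000 ft

ISA temperature at 12000 ft = 15 − 2 × (12000/1000) = -9°C.
ISA deviation = 16 − (-9) = +25°C.
Density altitude = 12000 + 120 × (25) = 12000 + (+3000) = 15000 ft.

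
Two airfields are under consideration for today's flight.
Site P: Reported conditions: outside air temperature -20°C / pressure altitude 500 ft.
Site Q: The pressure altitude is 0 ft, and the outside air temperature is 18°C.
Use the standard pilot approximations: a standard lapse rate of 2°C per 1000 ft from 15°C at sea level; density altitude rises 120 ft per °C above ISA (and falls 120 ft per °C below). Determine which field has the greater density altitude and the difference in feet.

Site Q by 3940 ft

Site P: ISA temp = 14°C, deviation -34°C, DA = 500 + 120 × (-34) = -3580 ft.
Site Q: ISA temp = 15°C, deviation +3°C, DA = 0 + 120 × 3 = 360 ft.
Site Q is higher by 360 − (-3580) = 3940 ft.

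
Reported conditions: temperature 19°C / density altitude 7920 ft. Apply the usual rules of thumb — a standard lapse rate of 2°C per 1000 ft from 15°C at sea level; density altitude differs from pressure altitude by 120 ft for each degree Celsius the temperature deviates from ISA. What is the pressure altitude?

DA = PA + 120 × (OAT − (15 − 2·PA/1000)) = PA + 120·OAT − 1800 + 0.24·PA = 1.24·PA + 120·OAT − 1800.
So 1.24·PA = 7920 − 120 × 19 + 1800 = 7440.
PA = 7440 / 1.24 = 6000 ft.

6000 ft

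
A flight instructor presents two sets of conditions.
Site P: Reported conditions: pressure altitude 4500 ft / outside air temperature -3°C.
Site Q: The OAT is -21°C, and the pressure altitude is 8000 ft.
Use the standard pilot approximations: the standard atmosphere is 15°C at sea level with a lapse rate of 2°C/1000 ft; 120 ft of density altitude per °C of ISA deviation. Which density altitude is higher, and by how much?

Site P: ISA temp = 6°C, deviation -9°C, DA = 4500 + 120 × (-9) = 3420 ft.
Site Q: ISA temp = -1°C, deviation -20°C, DA = 8000 + 120 × (-20) = 5600 ft.
Site Q is higher by 5600 − 3420 = 2180 ft.

Site Q by 2180 ft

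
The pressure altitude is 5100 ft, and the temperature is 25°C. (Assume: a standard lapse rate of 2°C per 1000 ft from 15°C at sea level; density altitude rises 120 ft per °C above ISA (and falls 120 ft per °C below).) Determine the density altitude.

ISA temperature at 5100 ft = 15 − 2 × (5100/1000) = 4.8°C.
ISA deviation = 25 − 4.8 = +20.2°C.
Density altitude = 5100 + 120 × (20.2) = 5100 + (+2424) = 7524 ft.

7524 ft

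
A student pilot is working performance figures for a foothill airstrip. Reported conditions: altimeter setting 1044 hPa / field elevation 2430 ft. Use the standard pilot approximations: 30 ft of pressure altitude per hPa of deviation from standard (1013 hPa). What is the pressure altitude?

1500 ft

Pressure correction = (1013 − 1044) × 30 = -930 ft.
Pressure altitude = 2430 + (-930) = 1500 ft.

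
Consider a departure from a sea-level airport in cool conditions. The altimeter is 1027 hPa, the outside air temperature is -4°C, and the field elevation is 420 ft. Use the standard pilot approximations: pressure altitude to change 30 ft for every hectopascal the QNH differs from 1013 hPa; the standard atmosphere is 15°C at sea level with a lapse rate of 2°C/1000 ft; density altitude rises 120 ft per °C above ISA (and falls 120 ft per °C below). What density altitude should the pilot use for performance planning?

-2280 ft

Pressure altitude = 420 + (1013 − 1027) × 30 = 420 + (-420) = 0 ft.
ISA temperature at 0 ft = 15 − 2 × (0/1000) = 15°C.
ISA deviation = -4 − 15 = -19°C.
Density altitude = 0 + 120 × (-19) = -2280 ft.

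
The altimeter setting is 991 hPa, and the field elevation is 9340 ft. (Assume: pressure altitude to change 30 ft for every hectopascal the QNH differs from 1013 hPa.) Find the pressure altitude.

Pressure correction = (1013 − 991) × 30 = +660 ft.
Pressure altitude = 9340 + (+660) = 10000 ft.

10000 ft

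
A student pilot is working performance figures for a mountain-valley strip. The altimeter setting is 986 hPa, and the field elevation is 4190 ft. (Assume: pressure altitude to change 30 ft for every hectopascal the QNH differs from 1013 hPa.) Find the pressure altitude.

Pressure correction = (1013 − 986) × 30 = +810 ft.
Pressure altitude = 4190 + (+810) = 5000 ft.

5000 ft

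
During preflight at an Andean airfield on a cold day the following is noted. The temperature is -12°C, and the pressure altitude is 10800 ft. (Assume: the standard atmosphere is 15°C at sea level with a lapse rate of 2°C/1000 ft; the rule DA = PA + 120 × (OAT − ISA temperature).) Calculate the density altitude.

10152 ft

ISA temperature at 10800 ft = 15 − 2 × (10800/1000) = -6.6°C.
ISA deviation = -12 − (-6.6) = -5.4°C.
Density altitude = 10800 + 120 × (-5.4) = 10800 + (-648) = 10152 ft.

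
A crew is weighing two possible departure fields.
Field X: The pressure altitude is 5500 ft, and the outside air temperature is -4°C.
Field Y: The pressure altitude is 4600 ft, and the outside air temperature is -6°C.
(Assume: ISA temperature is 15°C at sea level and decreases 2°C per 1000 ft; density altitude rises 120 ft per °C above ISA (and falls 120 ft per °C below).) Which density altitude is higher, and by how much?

Field X by 1356 ft

Field X: ISA temp = 4°C, deviation -8°C, DA = 5500 + 120 × (-8) = 4540 ft.
Field Y: ISA temp = 5.8°C, deviation -11.8°C, DA = 4600 + 120 × (-11.8) = 3184 ft.
Field X is higher by 4540 − 3184 = 1356 ft.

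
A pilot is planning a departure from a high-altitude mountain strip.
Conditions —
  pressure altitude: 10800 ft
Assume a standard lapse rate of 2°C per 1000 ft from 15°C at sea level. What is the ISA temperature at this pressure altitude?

-6.6°C

ISA temperature = 15 − 2 × (10800/1000) = 15 − 21.6 = -6.6°C.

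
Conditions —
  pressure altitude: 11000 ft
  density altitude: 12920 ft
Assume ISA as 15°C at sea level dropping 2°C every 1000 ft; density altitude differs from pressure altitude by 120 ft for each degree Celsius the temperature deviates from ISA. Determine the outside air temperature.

9°C

Density altitude − pressure altitude = 12920 − 11000 = +1920 ft.
At 120 ft/°C that is an ISA deviation of 1920/120 = +16°C.
ISA temperature at 11000 ft = 15 − 2 × (11000/1000) = -7°C.
OAT = ISA + deviation = -7 + (+16) = 9°C.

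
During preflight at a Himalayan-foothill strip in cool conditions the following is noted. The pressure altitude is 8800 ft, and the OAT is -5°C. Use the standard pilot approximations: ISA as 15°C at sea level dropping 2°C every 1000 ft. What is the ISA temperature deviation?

ISA temperature at 8800 ft = 15 − 2 × (8800/1000) = -2.6°C.
Deviation = OAT − ISA = -5 − (-2.6) = -2.4°C.

ISA-2.4°C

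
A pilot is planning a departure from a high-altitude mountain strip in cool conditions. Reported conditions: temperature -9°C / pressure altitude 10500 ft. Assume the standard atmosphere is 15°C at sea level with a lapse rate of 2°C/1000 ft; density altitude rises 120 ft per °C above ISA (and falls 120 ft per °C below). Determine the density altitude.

ISA temperature at 10500 ft = 15 − 2 × (10500/1000) = -6°C.
ISA deviation = -9 − (-6) = -3°C.
Density altitude = 10500 + 120 × (-3) = 10500 + (-360) = 10140 ft.

10140 ft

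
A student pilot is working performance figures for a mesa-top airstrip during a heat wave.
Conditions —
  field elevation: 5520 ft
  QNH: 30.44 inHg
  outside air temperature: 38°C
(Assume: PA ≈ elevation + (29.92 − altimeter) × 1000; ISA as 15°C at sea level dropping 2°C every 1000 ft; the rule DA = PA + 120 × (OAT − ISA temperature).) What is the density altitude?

8960 ft

Pressure altitude = 5520 + (29.92 − 30.44) × 1000 = 5520 + (-520) = 5000 ft.
ISA temperature at 5000 ft = 15 − 2 × (5000/1000) = 5°C.
ISA deviation = 38 − 5 = +33°C.
Density altitude = 5000 + 120 × (33) = 8960 ft.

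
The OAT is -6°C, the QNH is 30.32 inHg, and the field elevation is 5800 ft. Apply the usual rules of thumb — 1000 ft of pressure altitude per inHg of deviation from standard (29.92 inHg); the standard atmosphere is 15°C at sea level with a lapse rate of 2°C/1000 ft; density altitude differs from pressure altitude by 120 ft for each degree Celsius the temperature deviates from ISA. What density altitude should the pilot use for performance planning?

Pressure altitude = 5800 + (29.92 − 30.32) × 1000 = 5800 + (-400) = 5400 ft.
ISA temperature at 5400 ft = 15 − 2 × (5400/1000) = 4.2°C.
ISA deviation = -6 − 4.2 = -10.2°C.
Density altitude = 5400 + 120 × (-10.2) = 4176 ft.

4176 ft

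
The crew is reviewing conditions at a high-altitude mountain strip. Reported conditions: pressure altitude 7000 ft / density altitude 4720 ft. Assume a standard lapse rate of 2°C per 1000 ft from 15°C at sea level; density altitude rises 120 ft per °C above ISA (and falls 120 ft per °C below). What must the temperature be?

Density altitude − pressure altitude = 4720 − 7000 = -2280 ft.
At 120 ft/°C that is an ISA deviation of -2280/120 = -19°C.
ISA temperature at 7000 ft = 15 − 2 × (7000/1000) = 1°C.
OAT = ISA + deviation = 1 + (-19) = -18°C.

-18°C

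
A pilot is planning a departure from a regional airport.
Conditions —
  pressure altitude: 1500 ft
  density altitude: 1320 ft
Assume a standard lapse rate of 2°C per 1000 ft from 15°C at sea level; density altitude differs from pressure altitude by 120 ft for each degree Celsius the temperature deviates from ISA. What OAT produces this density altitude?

10.5°C

Density altitude − pressure altitude = 1320 − 1500 = -180 ft.
At 120 ft/°C that is an ISA deviation of -180/120 = -1.5°C.
ISA temperature at 1500 ft = 15 − 2 × (1500/1000) = 12°C.
OAT = ISA + deviation = 12 + (-1.5) = 10.5°C.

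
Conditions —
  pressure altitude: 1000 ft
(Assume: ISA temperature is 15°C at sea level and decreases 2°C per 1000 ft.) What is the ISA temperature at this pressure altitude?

13°C

ISA temperature = 15 − 2 × (1000/1000) = 15 − 2 = 13°C.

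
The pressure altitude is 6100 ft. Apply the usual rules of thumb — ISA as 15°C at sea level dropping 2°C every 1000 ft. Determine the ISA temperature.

ISA temperature = 15 − 2 × (6100/1000) = 15 − 12.2 = 2.8°C.

2.8°C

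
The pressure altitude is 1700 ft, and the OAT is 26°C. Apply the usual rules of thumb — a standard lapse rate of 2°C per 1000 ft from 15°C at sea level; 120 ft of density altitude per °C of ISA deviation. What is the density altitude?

3428 ft

ISA temperature at 1700 ft = 15 − 2 × (1700/1000) = 11.6°C.
ISA deviation = 26 − 11.6 = +14.4°C.
Density altitude = 1700 + 120 × (14.4) = 1700 + (+1728) = 3428 ft.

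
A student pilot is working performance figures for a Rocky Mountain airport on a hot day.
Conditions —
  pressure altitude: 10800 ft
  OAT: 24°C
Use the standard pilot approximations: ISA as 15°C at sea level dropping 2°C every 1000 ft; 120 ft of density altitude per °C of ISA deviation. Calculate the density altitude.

ISA temperature at 10800 ft = 15 − 2 × (10800/1000) = -6.6°C.
ISA deviation = 24 − (-6.6) = +30.6°C.
Density altitude = 10800 + 120 × (30.6) = 10800 + (+3672) = 14472 ft.

14472 ft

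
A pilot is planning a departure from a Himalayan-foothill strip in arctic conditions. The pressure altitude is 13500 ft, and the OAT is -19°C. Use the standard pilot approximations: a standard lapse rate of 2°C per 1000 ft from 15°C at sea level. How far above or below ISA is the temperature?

ISA-7°C

ISA temperature at 13500 ft = 15 − 2 × (13500/1000) = -12°C.
Deviation = OAT − ISA = -19 − (-12) = -7°C.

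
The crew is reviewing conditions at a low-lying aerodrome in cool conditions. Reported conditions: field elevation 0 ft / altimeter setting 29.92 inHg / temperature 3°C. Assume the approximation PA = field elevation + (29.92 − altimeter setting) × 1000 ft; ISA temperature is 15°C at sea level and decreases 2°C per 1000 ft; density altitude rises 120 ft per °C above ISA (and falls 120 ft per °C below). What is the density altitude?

-1440 ft

Pressure altitude = 0 + (29.92 − 29.92) × 1000 = 0 + (0) = 0 ft.
ISA temperature at 0 ft = 15 − 2 × (0/1000) = 15°C.
ISA deviation = 3 − 15 = -12°C.
Density altitude = 0 + 120 × (-12) = -1440 ft.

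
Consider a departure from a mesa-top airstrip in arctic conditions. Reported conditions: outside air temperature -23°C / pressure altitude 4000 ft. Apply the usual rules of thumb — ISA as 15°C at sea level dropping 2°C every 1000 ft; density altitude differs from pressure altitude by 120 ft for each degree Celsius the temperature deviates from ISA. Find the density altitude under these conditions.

400 ft

ISA temperature at 4000 ft = 15 − 2 × (4000/1000) = 7°C.
ISA deviation = -23 − 7 = -30°C.
Density altitude = 4000 + 120 × (-30) = 4000 + (-3600) = 400 ft.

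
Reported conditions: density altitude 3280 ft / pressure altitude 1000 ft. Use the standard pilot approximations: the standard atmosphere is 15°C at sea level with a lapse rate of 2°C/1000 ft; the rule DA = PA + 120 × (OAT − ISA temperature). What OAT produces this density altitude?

Density altitude − pressure altitude = 3280 − 1000 = +2280 ft.
At 120 ft/°C that is an ISA deviation of 2280/120 = +19°C.
ISA temperature at 1000 ft = 15 − 2 × (1000/1000) = 13°C.
OAT = ISA + deviation = 13 + (+19) = 32°C.

32°C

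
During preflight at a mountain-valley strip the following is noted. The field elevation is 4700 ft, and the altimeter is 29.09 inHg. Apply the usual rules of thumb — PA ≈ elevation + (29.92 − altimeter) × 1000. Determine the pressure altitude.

5530 ft

Pressure correction = (29.92 − 29.09) × 1000 = +830 ft.
Pressure altitude = 4700 + (+830) = 5530 ft.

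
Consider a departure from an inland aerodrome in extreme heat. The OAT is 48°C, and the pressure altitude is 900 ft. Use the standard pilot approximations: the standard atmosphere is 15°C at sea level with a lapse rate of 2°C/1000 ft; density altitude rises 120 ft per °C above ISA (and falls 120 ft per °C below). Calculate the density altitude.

ISA temperature at 900 ft = 15 − 2 × (900/1000) = 13.2°C.
ISA deviation = 48 − 13.2 = +34.8°C.
Density altitude = 900 + 120 × (34.8) = 900 + (+4176) = 5076 ft.

5076 ft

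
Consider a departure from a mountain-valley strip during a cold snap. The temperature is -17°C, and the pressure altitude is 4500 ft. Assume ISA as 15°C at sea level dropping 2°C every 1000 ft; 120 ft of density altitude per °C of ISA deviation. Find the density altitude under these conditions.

ISA temperature at 4500 ft = 15 − 2 × (4500/1000) = 6°C.
ISA deviation = -17 − 6 = -23°C.
Density altitude = 4500 + 120 × (-23) = 4500 + (-2760) = 1740 ft.

1740 ft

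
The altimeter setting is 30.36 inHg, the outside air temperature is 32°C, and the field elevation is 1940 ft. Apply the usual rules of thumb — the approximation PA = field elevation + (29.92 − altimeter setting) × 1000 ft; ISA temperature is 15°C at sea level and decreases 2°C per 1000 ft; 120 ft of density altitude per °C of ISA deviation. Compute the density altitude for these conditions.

3900 ft

Pressure altitude = 1940 + (29.92 − 30.36) × 1000 = 1940 + (-440) = 1500 ft.
ISA temperature at 1500 ft = 15 − 2 × (1500/1000) = 12°C.
ISA deviation = 32 − 12 = +20°C.
Density altitude = 1500 + 120 × (20) = 3900 ft.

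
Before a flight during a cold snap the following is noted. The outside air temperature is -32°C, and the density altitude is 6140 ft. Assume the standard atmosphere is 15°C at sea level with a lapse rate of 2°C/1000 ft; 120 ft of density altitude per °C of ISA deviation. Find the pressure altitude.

9500 ft

DA = PA + 120 × (OAT − (15 − 2·PA/1000)) = PA + 120·OAT − 1800 + 0.24·PA = 1.24·PA + 120·OAT − 1800.
So 1.24·PA = 6140 − 120 × (-32) + 1800 = 11780.
PA = 11780 / 1.24 = 9500 ft.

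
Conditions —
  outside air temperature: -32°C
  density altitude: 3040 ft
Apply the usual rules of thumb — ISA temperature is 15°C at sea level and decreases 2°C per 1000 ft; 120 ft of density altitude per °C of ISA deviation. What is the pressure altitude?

DA = PA + 120 × (OAT − (15 − 2·PA/1000)) = PA + 120·OAT − 1800 + 0.24·PA = 1.24·PA + 120·OAT − 1800.
So 1.24·PA = 3040 − 120 × (-32) + 1800 = 8680.
PA = 8680 / 1.24 = 7000 ft.

7000 ft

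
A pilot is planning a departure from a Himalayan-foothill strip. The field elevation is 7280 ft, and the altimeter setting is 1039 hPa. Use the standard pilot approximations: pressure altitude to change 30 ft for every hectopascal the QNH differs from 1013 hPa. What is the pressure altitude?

6500 ft

Pressure correction = (1013 − 1039) × 30 = -780 ft.
Pressure altitude = 7280 + (-780) = 6500 ft.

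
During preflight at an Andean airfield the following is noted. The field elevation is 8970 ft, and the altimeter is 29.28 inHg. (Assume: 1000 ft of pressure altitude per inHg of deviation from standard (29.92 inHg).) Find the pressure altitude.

Pressure correction = (29.92 − 29.28) × 1000 = +640 ft.
Pressure altitude = 8970 + (+640) = 9610 ft.

9610 ft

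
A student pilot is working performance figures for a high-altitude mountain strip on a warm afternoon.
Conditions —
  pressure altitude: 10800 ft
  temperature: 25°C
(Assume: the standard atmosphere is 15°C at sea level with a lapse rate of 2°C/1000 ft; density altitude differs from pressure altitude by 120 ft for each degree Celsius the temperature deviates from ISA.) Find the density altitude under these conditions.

ISA temperature at 10800 ft = 15 − 2 × (10800/1000) = -6.6°C.
ISA deviation = 25 − (-6.6) = +31.6°C.
Density altitude = 10800 + 120 × (31.6) = 10800 + (+3792) = 14592 ft.

14592 ft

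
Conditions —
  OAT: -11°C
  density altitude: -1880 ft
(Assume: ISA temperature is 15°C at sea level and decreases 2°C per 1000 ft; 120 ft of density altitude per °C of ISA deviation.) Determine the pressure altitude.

DA = PA + 120 × (OAT − (15 − 2·PA/1000)) = PA + 120·OAT − 1800 + 0.24·PA = 1.24·PA + 120·OAT − 1800.
So 1.24·PA = -1880 − 120 × (-11) + 1800 = 1240.
PA = 1240 / 1.24 = 1000 ft.

1000 ft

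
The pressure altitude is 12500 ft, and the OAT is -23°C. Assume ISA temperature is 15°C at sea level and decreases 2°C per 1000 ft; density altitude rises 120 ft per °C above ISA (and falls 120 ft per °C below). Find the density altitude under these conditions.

ISA temperature at 12500 ft = 15 − 2 × (12500/1000) = -10°C.
ISA deviation = -23 − (-10) = -13°C.
Density altitude = 12500 + 120 × (-13) = 12500 + (-1560) = 10940 ft.

10940 ft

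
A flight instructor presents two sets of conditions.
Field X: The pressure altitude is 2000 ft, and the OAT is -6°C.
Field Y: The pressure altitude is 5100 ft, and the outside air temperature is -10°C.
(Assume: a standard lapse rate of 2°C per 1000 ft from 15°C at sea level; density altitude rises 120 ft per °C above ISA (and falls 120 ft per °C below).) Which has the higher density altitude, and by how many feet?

Field Y by 3364 ft

Field X: ISA temp = 11°C, deviation -17°C, DA = 2000 + 120 × (-17) = -40 ft.
Field Y: ISA temp = 4.8°C, deviation -14.8°C, DA = 5100 + 120 × (-14.8) = 3324 ft.
Field Y is higher by 3324 − (-40) = 3364 ft.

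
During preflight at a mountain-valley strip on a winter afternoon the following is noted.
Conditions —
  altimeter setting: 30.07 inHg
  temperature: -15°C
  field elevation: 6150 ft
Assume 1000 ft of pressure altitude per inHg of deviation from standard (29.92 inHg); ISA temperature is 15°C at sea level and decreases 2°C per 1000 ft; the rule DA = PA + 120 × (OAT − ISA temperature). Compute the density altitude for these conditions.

Pressure altitude = 6150 + (29.92 − 30.07) × 1000 = 6150 + (-150) = 6000 ft.
ISA temperature at 6000 ft = 15 − 2 × (6000/1000) = 3°C.
ISA deviation = -15 − 3 = -18°C.
Density altitude = 6000 + 120 × (-18) = 3840 ft.

3840 ft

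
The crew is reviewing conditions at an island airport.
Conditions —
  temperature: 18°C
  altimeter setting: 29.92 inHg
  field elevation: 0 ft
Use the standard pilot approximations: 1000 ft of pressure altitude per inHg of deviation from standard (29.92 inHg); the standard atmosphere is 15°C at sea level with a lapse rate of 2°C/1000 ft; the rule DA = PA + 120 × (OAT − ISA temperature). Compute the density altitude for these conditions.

360 ft

Pressure altitude = 0 + (29.92 − 29.92) × 1000 = 0 + (0) = 0 ft.
ISA temperature at 0 ft = 15 − 2 × (0/1000) = 15°C.
ISA deviation = 18 − 15 = +3°C.
Density altitude = 0 + 120 × (3) = 360 ft.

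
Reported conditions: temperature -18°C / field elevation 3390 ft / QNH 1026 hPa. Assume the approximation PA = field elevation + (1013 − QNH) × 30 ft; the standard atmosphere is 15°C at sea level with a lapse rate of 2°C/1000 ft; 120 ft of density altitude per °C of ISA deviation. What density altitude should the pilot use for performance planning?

-240 ft

Pressure altitude = 3390 + (1013 − 1026) × 30 = 3390 + (-390) = 3000 ft.
ISA temperature at 3000 ft = 15 − 2 × (3000/1000) = 9°C.
ISA deviation = -18 − 9 = -27°C.
Density altitude = 3000 + 120 × (-27) = -240 ft.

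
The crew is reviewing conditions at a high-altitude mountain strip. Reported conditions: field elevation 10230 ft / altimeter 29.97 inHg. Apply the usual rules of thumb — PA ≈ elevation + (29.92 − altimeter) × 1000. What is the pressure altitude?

Pressure correction = (29.92 − 29.97) × 1000 = -50 ft.
Pressure altitude = 10230 + (-50) = 10180 ft.

10180 ft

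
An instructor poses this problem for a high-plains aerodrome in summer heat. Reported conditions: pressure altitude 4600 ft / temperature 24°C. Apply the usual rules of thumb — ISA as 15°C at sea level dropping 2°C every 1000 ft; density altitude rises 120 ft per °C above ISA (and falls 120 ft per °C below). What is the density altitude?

ISA temperature at 4600 ft = 15 − 2 × (4600/1000) = 5.8°C.
ISA deviation = 24 − 5.8 = +18.2°C.
Density altitude = 4600 + 120 × (18.2) = 4600 + (+2184) = 6784 ft.

6784 ft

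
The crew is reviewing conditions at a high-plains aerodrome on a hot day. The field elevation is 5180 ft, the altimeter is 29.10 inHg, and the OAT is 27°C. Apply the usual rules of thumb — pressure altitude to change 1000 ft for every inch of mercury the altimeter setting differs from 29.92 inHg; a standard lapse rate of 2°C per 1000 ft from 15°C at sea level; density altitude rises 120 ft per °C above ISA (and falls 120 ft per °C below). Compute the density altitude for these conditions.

8880 ft

Pressure altitude = 5180 + (29.92 − 29.10) × 1000 = 5180 + (+820) = 6000 ft.
ISA temperature at 6000 ft = 15 − 2 × (6000/1000) = 3°C.
ISA deviation = 27 − 3 = +24°C.
Density altitude = 6000 + 120 × (24) = 8880 ft.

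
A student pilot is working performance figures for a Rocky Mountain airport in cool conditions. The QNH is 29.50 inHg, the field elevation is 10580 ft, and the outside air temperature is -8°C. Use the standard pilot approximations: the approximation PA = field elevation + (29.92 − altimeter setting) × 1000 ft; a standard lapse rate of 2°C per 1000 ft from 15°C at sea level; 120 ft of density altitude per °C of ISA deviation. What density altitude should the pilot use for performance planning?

10880 ft

Pressure altitude = 10580 + (29.92 − 29.50) × 1000 = 10580 + (+420) = 11000 ft.
ISA temperature at 11000 ft = 15 − 2 × (11000/1000) = -7°C.
ISA deviation = -8 − (-7) = -1°C.
Density altitude = 11000 + 120 × (-1) = 10880 ft.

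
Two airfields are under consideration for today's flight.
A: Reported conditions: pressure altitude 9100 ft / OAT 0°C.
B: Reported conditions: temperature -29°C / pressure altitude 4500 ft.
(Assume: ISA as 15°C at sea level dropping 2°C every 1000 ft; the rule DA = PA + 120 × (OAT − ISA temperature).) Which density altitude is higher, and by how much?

A by 9184 ft

A: ISA temp = -3.2°C, deviation +3.2°C, DA = 9100 + 120 × 3.2 = 9484 ft.
B: ISA temp = 6°C, deviation -35°C, DA = 4500 + 120 × (-35) = 300 ft.
A is higher by 9484 − 300 = 9184 ft.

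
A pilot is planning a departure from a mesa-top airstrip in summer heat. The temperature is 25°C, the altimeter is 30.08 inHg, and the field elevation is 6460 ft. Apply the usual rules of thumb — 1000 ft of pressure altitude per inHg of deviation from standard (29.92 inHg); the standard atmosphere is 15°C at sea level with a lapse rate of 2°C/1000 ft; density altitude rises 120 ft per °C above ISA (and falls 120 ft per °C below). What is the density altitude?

Pressure altitude = 6460 + (29.92 − 30.08) × 1000 = 6460 + (-160) = 6300 ft.
ISA temperature at 6300 ft = 15 − 2 × (6300/1000) = 2.4°C.
ISA deviation = 25 − 2.4 = +22.6°C.
Density altitude = 6300 + 120 × (22.6) = 9012 ft.

9012 ft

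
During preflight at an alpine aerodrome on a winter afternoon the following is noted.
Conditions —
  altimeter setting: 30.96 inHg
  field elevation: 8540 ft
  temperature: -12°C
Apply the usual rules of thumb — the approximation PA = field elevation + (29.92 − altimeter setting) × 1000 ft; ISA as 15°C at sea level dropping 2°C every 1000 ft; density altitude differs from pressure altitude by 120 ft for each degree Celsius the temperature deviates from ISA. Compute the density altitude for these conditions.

6060 ft

Pressure altitude = 8540 + (29.92 − 30.96) × 1000 = 8540 + (-1040) = 7500 ft.
ISA temperature at 7500 ft = 15 − 2 × (7500/1000) = 0°C.
ISA deviation = -12 − 0 = -12°C.
Density altitude = 7500 + 120 × (-12) = 6060 ft.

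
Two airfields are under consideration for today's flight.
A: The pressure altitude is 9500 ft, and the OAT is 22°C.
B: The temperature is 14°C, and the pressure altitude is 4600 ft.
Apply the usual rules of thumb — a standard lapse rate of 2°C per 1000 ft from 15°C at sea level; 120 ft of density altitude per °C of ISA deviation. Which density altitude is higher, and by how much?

A by 7036 ft

A: ISA temp = -4°C, deviation +26°C, DA = 9500 + 120 × 26 = 12620 ft.
B: ISA temp = 5.8°C, deviation +8.2°C, DA = 4600 + 120 × 8.2 = 5584 ft.
A is higher by 12620 − 5584 = 7036 ft.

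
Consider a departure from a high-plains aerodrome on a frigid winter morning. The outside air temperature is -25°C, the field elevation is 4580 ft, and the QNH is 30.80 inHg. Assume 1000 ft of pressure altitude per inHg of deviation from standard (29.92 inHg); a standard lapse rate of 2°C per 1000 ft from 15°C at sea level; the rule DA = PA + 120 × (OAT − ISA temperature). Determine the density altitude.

-212 ft

Pressure altitude = 4580 + (29.92 − 30.80) × 1000 = 4580 + (-880) = 3700 ft.
ISA temperature at 3700 ft = 15 − 2 × (3700/1000) = 7.6°C.
ISA deviation = -25 − 7.6 = -32.6°C.
Density altitude = 3700 + 120 × (-32.6) = -212 ft.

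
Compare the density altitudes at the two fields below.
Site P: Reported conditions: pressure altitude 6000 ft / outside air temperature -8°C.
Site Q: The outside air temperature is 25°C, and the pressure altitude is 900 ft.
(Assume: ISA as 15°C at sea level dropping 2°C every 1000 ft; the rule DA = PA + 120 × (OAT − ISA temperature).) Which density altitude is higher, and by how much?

Site P by 2364 ft

Site P: ISA temp = 3°C, deviation -11°C, DA = 6000 + 120 × (-11) = 4680 ft.
Site Q: ISA temp = 13.2°C, deviation +11.8°C, DA = 900 + 120 × 11.8 = 2316 ft.
Site P is higher by 4680 − 2316 = 2364 ft.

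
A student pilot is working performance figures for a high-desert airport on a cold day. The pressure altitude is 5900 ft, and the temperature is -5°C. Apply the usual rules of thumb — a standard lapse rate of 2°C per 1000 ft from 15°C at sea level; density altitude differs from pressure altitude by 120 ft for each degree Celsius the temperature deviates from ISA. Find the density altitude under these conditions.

ISA temperature at 5900 ft = 15 − 2 × (5900/1000) = 3.2°C.
ISA deviation = -5 − 3.2 = -8.2°C.
Density altitude = 5900 + 120 × (-8.2) = 5900 + (-984) = 4916 ft.

4916 ft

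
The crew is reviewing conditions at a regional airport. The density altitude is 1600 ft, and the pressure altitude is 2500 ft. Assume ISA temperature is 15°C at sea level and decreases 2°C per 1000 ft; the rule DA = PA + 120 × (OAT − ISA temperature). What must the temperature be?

2.5°C

Density altitude − pressure altitude = 1600 − 2500 = -900 ft.
At 120 ft/°C that is an ISA deviation of -900/120 = -7.5°C.
ISA temperature at 2500 ft = 15 − 2 × (2500/1000) = 10°C.
OAT = ISA + deviation = 10 + (-7.5) = 2.5°C.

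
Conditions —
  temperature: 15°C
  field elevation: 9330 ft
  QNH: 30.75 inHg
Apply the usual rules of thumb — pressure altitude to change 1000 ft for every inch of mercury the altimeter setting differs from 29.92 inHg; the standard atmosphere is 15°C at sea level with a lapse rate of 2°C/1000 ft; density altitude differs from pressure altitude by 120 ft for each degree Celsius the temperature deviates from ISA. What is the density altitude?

10540 ft

Pressure altitude = 9330 + (29.92 − 30.75) × 1000 = 9330 + (-830) = 8500 ft.
ISA temperature at 8500 ft = 15 − 2 × (8500/1000) = -2°C.
ISA deviation = 15 − (-2) = +17°C.
Density altitude = 8500 + 120 × (17) = 10540 ft.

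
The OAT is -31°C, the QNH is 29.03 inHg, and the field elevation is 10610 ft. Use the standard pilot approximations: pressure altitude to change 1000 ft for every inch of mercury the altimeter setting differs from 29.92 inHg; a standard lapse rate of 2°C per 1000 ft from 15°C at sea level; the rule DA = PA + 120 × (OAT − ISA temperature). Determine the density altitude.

8740 ft

Pressure altitude = 10610 + (29.92 − 29.03) × 1000 = 10610 + (+890) = 11500 ft.
ISA temperature at 11500 ft = 15 − 2 × (11500/1000) = -8°C.
ISA deviation = -31 − (-8) = -23°C.
Density altitude = 11500 + 120 × (-23) = 8740 ft.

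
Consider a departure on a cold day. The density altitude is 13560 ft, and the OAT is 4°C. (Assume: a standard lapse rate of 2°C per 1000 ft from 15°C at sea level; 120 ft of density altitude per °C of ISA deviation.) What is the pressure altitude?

12000 ft

DA = PA + 120 × (OAT − (15 − 2·PA/1000)) = PA + 120·OAT − 1800 + 0.24·PA = 1.24·PA + 120·OAT − 1800.
So 1.24·PA = 13560 − 120 × 4 + 1800 = 14880.
PA = 14880 / 1.24 = 12000 ft.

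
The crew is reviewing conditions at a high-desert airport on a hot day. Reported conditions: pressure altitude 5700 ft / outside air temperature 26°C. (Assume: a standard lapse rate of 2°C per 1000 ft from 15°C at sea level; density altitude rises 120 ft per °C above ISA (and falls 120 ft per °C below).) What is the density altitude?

ISA temperature at 5700 ft = 15 − 2 × (5700/1000) = 3.6°C.
ISA deviation = 26 − 3.6 = +22.4°C.
Density altitude = 5700 + 120 × (22.4) = 5700 + (+2688) = 8388 ft.

8388 ft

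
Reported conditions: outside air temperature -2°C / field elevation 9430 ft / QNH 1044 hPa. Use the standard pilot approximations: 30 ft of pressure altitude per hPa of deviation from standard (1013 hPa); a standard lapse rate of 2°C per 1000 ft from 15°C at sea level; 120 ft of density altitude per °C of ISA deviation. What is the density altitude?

8500 ft

Pressure altitude = 9430 + (1013 − 1044) × 30 = 9430 + (-930) = 8500 ft.
ISA temperature at 8500 ft = 15 − 2 × (8500/1000) = -2°C.
ISA deviation = -2 − (-2) = 0°C.
Density altitude = 8500 + 120 × (0) = 8500 ft.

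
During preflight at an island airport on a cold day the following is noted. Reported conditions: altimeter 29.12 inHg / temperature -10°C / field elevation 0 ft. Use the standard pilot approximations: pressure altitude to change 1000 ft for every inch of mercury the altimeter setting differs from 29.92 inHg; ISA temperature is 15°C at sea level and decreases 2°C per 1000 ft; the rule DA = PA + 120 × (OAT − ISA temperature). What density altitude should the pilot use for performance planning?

-2008 ft

Pressure altitude = 0 + (29.92 − 29.12) × 1000 = 0 + (+800) = 800 ft.
ISA temperature at 800 ft = 15 − 2 × (800/1000) = 13.4°C.
ISA deviation = -10 − 13.4 = -23.4°C.
Density altitude = 800 + 120 × (-23.4) = -2008 ft.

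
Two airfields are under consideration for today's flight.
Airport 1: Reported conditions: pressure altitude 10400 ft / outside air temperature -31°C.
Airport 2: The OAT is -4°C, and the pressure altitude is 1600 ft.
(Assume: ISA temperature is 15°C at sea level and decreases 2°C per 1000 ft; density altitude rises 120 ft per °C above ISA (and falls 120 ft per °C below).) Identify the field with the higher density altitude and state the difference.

Airport 1: ISA temp = -5.8°C, deviation -25.2°C, DA = 10400 + 120 × (-25.2) = 7376 ft.
Airport 2: ISA temp = 11.8°C, deviation -15.8°C, DA = 1600 + 120 × (-15.8) = -296 ft.
Airport 1 is higher by 7376 − (-296) = 7672 ft.

Airport 1 by 7672 ft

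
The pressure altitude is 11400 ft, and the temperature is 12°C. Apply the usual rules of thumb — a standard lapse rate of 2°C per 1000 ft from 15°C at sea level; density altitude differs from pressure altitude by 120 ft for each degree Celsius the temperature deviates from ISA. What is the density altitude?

13776 ft

ISA temperature at 11400 ft = 15 − 2 × (11400/1000) = -7.8°C.
ISA deviation = 12 − (-7.8) = +19.8°C.
Density altitude = 11400 + 120 × (19.8) = 11400 + (+2376) = 13776 ft.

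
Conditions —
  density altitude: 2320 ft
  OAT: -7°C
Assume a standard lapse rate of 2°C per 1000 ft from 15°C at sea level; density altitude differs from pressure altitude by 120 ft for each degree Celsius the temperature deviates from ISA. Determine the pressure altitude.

DA = PA + 120 × (OAT − (15 − 2·PA/1000)) = PA + 120·OAT − 1800 + 0.24·PA = 1.24·PA + 120·OAT − 1800.
So 1.24·PA = 2320 − 120 × (-7) + 1800 = 4960.
PA = 4960 / 1.24 = 4000 ft.

4000 ft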